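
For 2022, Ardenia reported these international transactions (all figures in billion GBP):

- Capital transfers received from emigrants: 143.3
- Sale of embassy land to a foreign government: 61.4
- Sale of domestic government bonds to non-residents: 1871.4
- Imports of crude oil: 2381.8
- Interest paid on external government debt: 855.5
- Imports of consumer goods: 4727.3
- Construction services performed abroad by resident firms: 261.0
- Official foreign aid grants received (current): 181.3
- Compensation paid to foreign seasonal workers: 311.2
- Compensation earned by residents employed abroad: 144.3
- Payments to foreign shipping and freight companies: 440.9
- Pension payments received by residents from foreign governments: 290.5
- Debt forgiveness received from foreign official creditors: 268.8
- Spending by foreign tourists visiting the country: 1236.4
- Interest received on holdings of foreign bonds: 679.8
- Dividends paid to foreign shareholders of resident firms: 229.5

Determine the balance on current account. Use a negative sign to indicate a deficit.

Goods: -4727.3 - 2381.8 = -7109.1
Services: -440.9 + 261.0 + 1236.4 = 1056.5
Primary income: -311.2 - 229.5 + 144.3 - 855.5 + 679.8 = -572.1
Secondary income: 290.5 + 181.3 = 471.8
Current account = (-7109.1) + 1056.5 + (-572.1) + 471.8 = -6152.9
(Excluded from the current account — capital account: capital transfers received from emigrants 143.3, sale of embassy land to a foreign government 61.4, debt forgiveness received from foreign official creditors 268.8; financial account: sale of domestic government bonds to non-residents 1871.4.)

-6152.9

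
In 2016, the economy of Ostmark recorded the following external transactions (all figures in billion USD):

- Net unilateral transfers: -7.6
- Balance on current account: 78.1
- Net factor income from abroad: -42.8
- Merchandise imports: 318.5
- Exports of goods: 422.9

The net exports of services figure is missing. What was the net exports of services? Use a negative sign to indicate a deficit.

Current account = goods balance + services balance + net primary income + net secondary income
Sum of the known components = 54.0
Net exports of services = CA - (known components) = 78.1 - 54.0 = 24.1

24.1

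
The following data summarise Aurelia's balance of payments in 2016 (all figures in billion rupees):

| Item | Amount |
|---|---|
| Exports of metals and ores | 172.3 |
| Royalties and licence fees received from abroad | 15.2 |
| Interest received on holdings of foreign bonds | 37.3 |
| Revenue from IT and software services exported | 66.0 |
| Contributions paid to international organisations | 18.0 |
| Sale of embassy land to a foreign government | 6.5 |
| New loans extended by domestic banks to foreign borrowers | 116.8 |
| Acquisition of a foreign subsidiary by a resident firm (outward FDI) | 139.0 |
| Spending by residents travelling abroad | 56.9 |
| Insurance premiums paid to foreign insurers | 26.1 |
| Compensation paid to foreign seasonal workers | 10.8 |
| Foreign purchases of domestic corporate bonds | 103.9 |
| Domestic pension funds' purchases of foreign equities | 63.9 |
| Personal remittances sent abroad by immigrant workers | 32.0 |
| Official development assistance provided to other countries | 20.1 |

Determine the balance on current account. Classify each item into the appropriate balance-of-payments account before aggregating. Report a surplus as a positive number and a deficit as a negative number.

126.9

Goods: 172.3
Services: 66.0 - 56.9 + 15.2 - 26.1 = -1.8
Primary income: 37.3 - 10.8 = 26.5
Secondary income: -32.0 - 18.0 - 20.1 = -70.1
Current account = 172.3 + (-1.8) + 26.5 + (-70.1) = 126.9
(Excluded from the current account — capital account: sale of embassy land to a foreign government 6.5; financial account: new loans extended by domestic banks to foreign borrowers 116.8, acquisition of a foreign subsidiary by a resident firm (outward FDI) 139.0, foreign purchases of domestic corporate bonds 103.9, domestic pension funds' purchases of foreign equities 63.9.)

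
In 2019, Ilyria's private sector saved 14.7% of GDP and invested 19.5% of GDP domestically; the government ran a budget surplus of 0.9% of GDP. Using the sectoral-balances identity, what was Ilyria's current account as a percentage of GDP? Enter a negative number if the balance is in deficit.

-3.9

By the sectoral-balances identity, CA = (S_private - I) + (T - G).
Private balance = 14.7 - 19.5 = -4.8
Government balance (T - G) = 0.9
CA = -4.8 + 0.9 = -3.9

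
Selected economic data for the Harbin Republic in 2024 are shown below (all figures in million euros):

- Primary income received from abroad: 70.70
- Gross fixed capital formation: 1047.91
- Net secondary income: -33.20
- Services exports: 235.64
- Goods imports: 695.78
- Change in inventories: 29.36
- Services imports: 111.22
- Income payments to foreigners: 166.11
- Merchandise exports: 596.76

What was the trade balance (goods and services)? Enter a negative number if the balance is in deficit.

25.40

Goods balance = 596.76 - 695.78 = -99.02
Services balance = 235.64 - 111.22 = 124.42
Trade balance (goods + services) = -99.02 + 124.42 = 25.40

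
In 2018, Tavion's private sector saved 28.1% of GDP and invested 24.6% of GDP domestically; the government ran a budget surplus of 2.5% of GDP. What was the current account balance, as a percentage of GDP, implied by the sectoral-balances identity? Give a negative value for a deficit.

By the sectoral-balances identity, CA = (S_private - I) + (T - G).
Private balance = 28.1 - 24.6 = 3.5
Government balance (T - G) = 2.5
CA = 3.5 + 2.5 = 6.0

6.0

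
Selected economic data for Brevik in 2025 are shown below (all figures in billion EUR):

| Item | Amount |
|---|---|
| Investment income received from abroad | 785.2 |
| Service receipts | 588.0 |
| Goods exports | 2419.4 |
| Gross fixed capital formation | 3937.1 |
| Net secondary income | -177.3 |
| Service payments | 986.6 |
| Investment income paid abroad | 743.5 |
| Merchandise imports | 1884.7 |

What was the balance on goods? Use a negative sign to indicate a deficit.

Goods balance = 2419.4 - 1884.7 = 534.7

534.7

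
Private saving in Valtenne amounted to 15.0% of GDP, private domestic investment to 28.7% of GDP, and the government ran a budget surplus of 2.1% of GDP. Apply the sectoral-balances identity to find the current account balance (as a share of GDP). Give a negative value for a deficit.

-11.6

By the sectoral-balances identity, CA = (S_private - I) + (T - G).
Private balance = 15.0 - 28.7 = -13.7
Government balance (T - G) = 2.1
CA = -13.7 + 2.1 = -11.6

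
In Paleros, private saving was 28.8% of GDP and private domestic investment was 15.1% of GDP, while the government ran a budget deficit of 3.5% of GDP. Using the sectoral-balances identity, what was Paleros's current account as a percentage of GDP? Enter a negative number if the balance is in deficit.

10.2

By the sectoral-balances identity, CA = (S_private - I) + (T - G).
Private balance = 28.8 - 15.1 = 13.7
Government balance (T - G) = -3.5
CA = 13.7 + (-3.5) = 10.2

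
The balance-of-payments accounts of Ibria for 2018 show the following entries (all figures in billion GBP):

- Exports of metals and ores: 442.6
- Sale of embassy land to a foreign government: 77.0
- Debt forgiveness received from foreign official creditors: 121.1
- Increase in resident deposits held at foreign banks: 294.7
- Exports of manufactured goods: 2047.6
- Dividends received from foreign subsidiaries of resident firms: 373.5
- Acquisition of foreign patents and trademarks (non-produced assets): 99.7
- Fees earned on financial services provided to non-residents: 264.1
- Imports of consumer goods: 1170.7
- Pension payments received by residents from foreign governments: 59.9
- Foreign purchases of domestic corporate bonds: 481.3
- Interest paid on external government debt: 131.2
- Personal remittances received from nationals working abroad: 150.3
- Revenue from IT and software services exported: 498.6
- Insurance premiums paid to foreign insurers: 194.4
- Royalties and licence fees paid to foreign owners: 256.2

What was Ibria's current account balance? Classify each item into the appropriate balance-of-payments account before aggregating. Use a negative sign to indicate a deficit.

Goods: 2047.6 + 442.6 - 1170.7 = 1319.5
Services: -256.2 - 194.4 + 264.1 + 498.6 = 312.1
Primary income: -131.2 + 373.5 = 242.3
Secondary income: 150.3 + 59.9 = 210.2
Current account = 1319.5 + 312.1 + 242.3 + 210.2 = 2084.1
(Excluded from the current account — capital account: sale of embassy land to a foreign government 77.0, debt forgiveness received from foreign official creditors 121.1, acquisition of foreign patents and trademarks (non-produced assets) 99.7; financial account: increase in resident deposits held at foreign banks 294.7, foreign purchases of domestic corporate bonds 481.3.)

2084.1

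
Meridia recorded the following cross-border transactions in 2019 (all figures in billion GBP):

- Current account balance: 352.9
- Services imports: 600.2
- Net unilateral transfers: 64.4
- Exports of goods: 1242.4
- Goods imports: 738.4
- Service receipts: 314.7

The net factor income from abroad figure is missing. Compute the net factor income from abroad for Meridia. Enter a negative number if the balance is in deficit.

Current account = goods balance + services balance + net primary income + net secondary income
Sum of the known components = 282.9
Net factor income from abroad = CA - (known components) = 352.9 - 282.9 = 70.0

70.0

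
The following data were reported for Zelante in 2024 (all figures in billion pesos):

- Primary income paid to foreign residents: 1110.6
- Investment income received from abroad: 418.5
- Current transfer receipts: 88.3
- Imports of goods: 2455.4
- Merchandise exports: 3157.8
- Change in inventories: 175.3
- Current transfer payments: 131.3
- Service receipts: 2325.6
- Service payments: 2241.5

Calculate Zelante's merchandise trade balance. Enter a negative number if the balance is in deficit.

702.4

Goods balance = 3157.8 - 2455.4 = 702.4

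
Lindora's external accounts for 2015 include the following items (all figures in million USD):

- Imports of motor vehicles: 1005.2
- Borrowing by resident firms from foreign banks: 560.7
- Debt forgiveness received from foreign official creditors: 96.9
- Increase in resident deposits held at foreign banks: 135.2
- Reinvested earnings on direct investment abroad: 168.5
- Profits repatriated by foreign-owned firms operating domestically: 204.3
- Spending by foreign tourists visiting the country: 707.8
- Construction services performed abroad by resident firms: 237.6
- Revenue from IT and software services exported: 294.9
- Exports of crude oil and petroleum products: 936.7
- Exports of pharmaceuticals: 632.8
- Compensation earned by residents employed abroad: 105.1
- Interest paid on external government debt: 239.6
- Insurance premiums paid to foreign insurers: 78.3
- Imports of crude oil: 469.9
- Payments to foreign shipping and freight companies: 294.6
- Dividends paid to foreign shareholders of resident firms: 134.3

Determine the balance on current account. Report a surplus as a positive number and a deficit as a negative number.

657.2

Goods: -1005.2 + 936.7 + 632.8 - 469.9 = 94.4
Services: -294.6 + 707.8 - 78.3 + 294.9 + 237.6 = 867.4
Primary income: -204.3 + 105.1 - 239.6 - 134.3 + 168.5 = -304.6
Current account = 94.4 + 867.4 + (-304.6) = 657.2
(Excluded from the current account — financial account: borrowing by resident firms from foreign banks 560.7, increase in resident deposits held at foreign banks 135.2; capital account: debt forgiveness received from foreign official creditors 96.9.)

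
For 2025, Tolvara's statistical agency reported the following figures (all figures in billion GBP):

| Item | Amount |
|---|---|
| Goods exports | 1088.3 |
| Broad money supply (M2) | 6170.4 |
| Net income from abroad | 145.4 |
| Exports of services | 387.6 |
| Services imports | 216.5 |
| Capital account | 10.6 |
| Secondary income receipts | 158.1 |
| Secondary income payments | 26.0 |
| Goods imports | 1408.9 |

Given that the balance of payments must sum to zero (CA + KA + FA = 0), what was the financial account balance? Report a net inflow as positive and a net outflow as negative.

-138.6

Goods balance = 1088.3 - 1408.9 = -320.6
Services balance = 387.6 - 216.5 = 171.1
Trade balance (goods + services) = -320.6 + 171.1 = -149.5
Net primary income = 145.4
Net secondary income = 158.1 - 26.0 = 132.1
Current account = -149.5 + 145.4 + 132.1 = 128.0
Financial account = -(128.0 + 10.6) = -138.6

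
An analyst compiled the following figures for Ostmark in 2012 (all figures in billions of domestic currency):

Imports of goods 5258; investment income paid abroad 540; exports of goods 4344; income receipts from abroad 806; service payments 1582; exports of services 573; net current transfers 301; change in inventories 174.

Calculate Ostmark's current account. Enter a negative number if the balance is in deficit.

Goods balance = 4344 - 5258 = -914
Services balance = 573 - 1582 = -1009
Trade balance (goods + services) = -914 + (-1009) = -1923
Net primary income = 806 - 540 = 266
Net secondary income = 301
Current account = -1923 + 266 + 301 = -1356

-1356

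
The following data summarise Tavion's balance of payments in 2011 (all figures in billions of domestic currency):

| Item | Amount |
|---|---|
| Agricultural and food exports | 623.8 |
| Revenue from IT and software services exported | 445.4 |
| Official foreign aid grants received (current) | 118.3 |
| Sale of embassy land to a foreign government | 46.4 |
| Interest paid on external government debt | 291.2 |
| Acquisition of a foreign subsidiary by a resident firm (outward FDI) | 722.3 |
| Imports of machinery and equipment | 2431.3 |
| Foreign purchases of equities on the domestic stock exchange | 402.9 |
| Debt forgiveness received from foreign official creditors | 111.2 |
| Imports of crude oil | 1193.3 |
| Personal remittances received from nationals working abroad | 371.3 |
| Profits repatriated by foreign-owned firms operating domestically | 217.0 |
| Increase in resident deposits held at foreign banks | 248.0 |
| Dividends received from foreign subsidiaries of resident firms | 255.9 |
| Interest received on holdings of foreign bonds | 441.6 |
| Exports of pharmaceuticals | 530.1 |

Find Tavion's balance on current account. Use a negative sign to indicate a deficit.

Goods: 530.1 + 623.8 - 1193.3 - 2431.3 = -2470.7
Services: 445.4
Primary income: 255.9 + 441.6 - 291.2 - 217.0 = 189.3
Secondary income: 118.3 + 371.3 = 489.6
Current account = (-2470.7) + 445.4 + 189.3 + 489.6 = -1346.4
(Excluded from the current account — capital account: sale of embassy land to a foreign government 46.4, debt forgiveness received from foreign official creditors 111.2; financial account: acquisition of a foreign subsidiary by a resident firm (outward FDI) 722.3, foreign purchases of equities on the domestic stock exchange 402.9, increase in resident deposits held at foreign banks 248.0.)

-1346.4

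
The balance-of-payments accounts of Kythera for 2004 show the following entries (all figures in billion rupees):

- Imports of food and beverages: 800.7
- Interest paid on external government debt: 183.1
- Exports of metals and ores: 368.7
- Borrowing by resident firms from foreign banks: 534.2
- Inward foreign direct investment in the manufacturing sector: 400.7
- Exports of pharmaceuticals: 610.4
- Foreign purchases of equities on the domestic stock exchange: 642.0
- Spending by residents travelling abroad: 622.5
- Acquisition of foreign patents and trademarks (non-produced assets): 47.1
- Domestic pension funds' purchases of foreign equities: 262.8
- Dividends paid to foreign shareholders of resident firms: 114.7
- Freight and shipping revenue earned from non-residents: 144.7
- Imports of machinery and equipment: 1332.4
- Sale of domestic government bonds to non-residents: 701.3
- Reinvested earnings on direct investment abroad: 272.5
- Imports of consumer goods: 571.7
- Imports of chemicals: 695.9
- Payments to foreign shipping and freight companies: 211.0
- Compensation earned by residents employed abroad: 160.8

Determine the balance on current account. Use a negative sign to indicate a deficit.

Goods: -1332.4 - 571.7 + 610.4 + 368.7 - 695.9 - 800.7 = -2421.6
Services: -211.0 - 622.5 + 144.7 = -688.8
Primary income: -114.7 + 272.5 + 160.8 - 183.1 = 135.5
Current account = (-2421.6) + (-688.8) + 135.5 = -2974.9
(Excluded from the current account — financial account: borrowing by resident firms from foreign banks 534.2, inward foreign direct investment in the manufacturing sector 400.7, foreign purchases of equities on the domestic stock exchange 642.0, domestic pension funds' purchases of foreign equities 262.8, sale of domestic government bonds to non-residents 701.3; capital account: acquisition of foreign patents and trademarks (non-produced assets) 47.1.)

-2974.9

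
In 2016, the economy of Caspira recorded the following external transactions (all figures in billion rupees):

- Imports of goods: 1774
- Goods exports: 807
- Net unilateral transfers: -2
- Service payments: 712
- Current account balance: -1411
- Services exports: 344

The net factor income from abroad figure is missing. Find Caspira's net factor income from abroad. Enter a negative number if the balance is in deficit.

-74

Current account = goods balance + services balance + net primary income + net secondary income
Sum of the known components = -1337
Net factor income from abroad = CA - (known components) = -1411 - (-1337) = -74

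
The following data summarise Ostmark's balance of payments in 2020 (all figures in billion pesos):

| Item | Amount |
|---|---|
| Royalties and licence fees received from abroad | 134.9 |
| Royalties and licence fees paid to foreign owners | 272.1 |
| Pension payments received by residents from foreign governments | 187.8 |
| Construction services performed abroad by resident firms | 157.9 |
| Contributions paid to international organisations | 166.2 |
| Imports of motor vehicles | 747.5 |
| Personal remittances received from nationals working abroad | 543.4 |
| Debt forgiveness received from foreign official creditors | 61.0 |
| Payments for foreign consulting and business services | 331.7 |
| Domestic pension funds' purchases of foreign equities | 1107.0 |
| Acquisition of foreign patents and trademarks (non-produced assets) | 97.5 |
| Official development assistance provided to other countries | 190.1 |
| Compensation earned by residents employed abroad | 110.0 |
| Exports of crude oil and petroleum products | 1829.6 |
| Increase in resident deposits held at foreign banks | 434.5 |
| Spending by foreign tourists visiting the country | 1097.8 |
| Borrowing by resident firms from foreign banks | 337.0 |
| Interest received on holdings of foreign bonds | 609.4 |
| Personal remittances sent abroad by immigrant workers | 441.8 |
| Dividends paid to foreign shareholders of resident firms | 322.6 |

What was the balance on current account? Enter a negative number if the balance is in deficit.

2198.8

Goods: 1829.6 - 747.5 = 1082.1
Services: -272.1 + 157.9 + 134.9 - 331.7 + 1097.8 = 786.8
Primary income: 110.0 - 322.6 + 609.4 = 396.8
Secondary income: -166.2 + 543.4 - 441.8 - 190.1 + 187.8 = -66.9
Current account = 1082.1 + 786.8 + 396.8 + (-66.9) = 2198.8
(Excluded from the current account — capital account: debt forgiveness received from foreign official creditors 61.0, acquisition of foreign patents and trademarks (non-produced assets) 97.5; financial account: domestic pension funds' purchases of foreign equities 1107.0, increase in resident deposits held at foreign banks 434.5, borrowing by resident firms from foreign banks 337.0.)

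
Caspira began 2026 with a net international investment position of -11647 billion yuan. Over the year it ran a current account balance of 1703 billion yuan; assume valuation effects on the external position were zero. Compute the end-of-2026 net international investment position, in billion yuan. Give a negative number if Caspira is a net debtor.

With no valuation effects, change in NIIP = current account = 1703
End-of-year NIIP = -11647 + 1703 = -9944

-9944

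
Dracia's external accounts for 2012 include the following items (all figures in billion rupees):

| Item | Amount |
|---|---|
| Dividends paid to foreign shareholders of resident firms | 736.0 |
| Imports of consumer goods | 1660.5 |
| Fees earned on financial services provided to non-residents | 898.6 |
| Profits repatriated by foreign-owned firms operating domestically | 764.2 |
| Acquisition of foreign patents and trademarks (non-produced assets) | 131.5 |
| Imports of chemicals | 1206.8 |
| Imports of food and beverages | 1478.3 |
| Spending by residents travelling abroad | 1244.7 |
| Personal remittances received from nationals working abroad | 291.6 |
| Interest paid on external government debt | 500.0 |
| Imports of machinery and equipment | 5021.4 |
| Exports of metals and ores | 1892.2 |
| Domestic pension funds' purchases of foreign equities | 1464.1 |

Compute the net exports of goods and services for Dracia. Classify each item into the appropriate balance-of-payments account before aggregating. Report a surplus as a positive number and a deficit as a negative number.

-7820.9

Goods: -1206.8 - 5021.4 - 1660.5 - 1478.3 + 1892.2 = -7474.8
Services: -1244.7 + 898.6 = -346.1
Trade balance = -7474.8 + (-346.1) = -7820.9
(Excluded from the trade balance — primary income: dividends paid to foreign shareholders of resident firms 736.0, profits repatriated by foreign-owned firms operating domestically 764.2, interest paid on external government debt 500.0; capital account: acquisition of foreign patents and trademarks (non-produced assets) 131.5; secondary income: personal remittances received from nationals working abroad 291.6; financial account: domestic pension funds' purchases of foreign equities 1464.1.)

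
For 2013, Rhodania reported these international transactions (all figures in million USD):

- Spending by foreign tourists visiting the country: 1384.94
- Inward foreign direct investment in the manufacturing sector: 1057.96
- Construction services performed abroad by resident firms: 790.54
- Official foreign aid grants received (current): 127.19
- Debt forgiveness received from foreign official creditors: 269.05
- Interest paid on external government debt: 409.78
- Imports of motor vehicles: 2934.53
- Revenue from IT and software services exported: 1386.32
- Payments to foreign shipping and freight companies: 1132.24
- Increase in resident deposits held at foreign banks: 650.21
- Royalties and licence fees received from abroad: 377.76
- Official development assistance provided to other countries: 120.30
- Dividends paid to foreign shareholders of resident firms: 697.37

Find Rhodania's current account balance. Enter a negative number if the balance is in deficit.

-1227.47

Goods: -2934.53
Services: 790.54 + 1386.32 + 377.76 + 1384.94 - 1132.24 = 2807.32
Primary income: -409.78 - 697.37 = -1107.15
Secondary income: 127.19 - 120.30 = 6.89
Current account = (-2934.53) + 2807.32 + (-1107.15) + 6.89 = -1227.47
(Excluded from the current account — financial account: inward foreign direct investment in the manufacturing sector 1057.96, increase in resident deposits held at foreign banks 650.21; capital account: debt forgiveness received from foreign official creditors 269.05.)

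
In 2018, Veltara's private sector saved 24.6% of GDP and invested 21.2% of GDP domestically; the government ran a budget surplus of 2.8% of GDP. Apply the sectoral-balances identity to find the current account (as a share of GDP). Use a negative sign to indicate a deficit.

By the sectoral-balances identity, CA = (S_private - I) + (T - G).
Private balance = 24.6 - 21.2 = 3.4
Government balance (T - G) = 2.8
CA = 3.4 + 2.8 = 6.2

6.2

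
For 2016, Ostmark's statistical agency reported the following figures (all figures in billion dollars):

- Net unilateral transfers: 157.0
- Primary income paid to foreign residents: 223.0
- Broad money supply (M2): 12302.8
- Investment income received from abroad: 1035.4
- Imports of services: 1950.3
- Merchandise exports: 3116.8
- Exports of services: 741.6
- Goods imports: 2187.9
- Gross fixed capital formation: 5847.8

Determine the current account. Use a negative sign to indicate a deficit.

689.6

Goods balance = 3116.8 - 2187.9 = 928.9
Services balance = 741.6 - 1950.3 = -1208.7
Trade balance (goods + services) = 928.9 + (-1208.7) = -279.8
Net primary income = 1035.4 - 223.0 = 812.4
Net secondary income = 157.0
Current account = -279.8 + 812.4 + 157.0 = 689.6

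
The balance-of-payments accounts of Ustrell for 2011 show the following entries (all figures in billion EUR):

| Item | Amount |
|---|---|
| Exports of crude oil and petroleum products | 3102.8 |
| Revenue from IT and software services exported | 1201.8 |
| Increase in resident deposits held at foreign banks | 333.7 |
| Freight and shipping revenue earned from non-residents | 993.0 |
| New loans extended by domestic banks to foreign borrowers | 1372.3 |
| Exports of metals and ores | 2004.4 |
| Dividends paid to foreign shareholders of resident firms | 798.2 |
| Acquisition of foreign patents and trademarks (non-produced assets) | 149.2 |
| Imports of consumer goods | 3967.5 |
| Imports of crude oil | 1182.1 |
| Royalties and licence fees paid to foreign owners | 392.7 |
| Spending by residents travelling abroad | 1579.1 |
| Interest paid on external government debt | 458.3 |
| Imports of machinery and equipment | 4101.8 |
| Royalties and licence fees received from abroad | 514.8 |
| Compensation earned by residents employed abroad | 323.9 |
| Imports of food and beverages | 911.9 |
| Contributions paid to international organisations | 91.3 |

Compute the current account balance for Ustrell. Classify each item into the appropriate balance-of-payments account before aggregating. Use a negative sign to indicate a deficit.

Goods: 3102.8 + 2004.4 - 3967.5 - 1182.1 - 911.9 - 4101.8 = -5056.1
Services: -392.7 + 1201.8 - 1579.1 + 514.8 + 993.0 = 737.8
Primary income: -798.2 + 323.9 - 458.3 = -932.6
Secondary income: -91.3
Current account = (-5056.1) + 737.8 + (-932.6) + (-91.3) = -5342.2
(Excluded from the current account — financial account: increase in resident deposits held at foreign banks 333.7, new loans extended by domestic banks to foreign borrowers 1372.3; capital account: acquisition of foreign patents and trademarks (non-produced assets) 149.2.)

-5342.2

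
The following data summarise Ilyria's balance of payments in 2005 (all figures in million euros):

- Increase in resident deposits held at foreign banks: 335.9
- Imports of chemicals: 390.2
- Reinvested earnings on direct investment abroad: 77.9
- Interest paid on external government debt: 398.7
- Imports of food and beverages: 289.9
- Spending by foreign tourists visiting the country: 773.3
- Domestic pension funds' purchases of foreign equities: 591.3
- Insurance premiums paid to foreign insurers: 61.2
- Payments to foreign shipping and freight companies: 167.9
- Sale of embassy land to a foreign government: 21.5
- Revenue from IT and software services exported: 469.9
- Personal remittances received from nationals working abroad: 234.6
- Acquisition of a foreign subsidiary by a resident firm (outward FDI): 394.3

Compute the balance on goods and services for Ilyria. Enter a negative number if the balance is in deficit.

334.0

Goods: -289.9 - 390.2 = -680.1
Services: 773.3 + 469.9 - 61.2 - 167.9 = 1014.1
Trade balance = -680.1 + 1014.1 = 334.0
(Excluded from the trade balance — financial account: increase in resident deposits held at foreign banks 335.9, domestic pension funds' purchases of foreign equities 591.3, acquisition of a foreign subsidiary by a resident firm (outward FDI) 394.3; primary income: reinvested earnings on direct investment abroad 77.9, interest paid on external government debt 398.7; capital account: sale of embassy land to a foreign government 21.5; secondary income: personal remittances received from nationals working abroad 234.6.)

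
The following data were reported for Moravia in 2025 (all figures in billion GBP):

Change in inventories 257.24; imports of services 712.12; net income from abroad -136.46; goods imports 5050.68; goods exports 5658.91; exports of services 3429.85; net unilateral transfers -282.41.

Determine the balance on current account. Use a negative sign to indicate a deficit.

2907.09

Goods balance = 5658.91 - 5050.68 = 608.23
Services balance = 3429.85 - 712.12 = 2717.73
Trade balance (goods + services) = 608.23 + 2717.73 = 3325.96
Net primary income = -136.46
Net secondary income = -282.41
Current account = 3325.96 + (-136.46) + (-282.41) = 2907.09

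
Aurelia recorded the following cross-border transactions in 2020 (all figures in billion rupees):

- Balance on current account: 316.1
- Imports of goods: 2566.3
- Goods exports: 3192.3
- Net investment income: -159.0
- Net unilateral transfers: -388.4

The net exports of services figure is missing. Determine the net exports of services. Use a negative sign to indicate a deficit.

Current account = goods balance + services balance + net primary income + net secondary income
Sum of the known components = 78.6
Net exports of services = CA - (known components) = 316.1 - 78.6 = 237.5

237.5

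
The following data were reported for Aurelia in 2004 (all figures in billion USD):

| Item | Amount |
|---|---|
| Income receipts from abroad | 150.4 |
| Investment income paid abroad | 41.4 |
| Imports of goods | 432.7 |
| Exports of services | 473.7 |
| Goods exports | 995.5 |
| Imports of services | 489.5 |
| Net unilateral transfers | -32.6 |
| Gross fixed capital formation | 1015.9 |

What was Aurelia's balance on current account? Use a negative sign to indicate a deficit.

Goods balance = 995.5 - 432.7 = 562.8
Services balance = 473.7 - 489.5 = -15.8
Trade balance (goods + services) = 562.8 + (-15.8) = 547.0
Net primary income = 150.4 - 41.4 = 109.0
Net secondary income = -32.6
Current account = 547.0 + 109.0 + (-32.6) = 623.4

623.4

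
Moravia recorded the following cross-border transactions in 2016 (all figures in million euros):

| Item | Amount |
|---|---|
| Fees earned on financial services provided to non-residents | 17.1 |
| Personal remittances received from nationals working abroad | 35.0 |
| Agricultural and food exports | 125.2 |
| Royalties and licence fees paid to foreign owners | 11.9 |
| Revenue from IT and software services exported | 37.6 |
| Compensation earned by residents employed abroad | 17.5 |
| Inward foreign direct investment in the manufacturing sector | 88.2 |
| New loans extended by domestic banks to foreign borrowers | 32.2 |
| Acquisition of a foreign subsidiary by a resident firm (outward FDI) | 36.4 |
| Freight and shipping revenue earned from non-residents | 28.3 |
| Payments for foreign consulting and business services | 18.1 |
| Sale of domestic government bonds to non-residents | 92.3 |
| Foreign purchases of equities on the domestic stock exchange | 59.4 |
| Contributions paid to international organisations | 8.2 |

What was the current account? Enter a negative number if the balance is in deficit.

222.5

Goods: 125.2
Services: 17.1 + 37.6 + 28.3 - 11.9 - 18.1 = 53.0
Primary income: 17.5
Secondary income: 35.0 - 8.2 = 26.8
Current account = 125.2 + 53.0 + 17.5 + 26.8 = 222.5
(Excluded from the current account — financial account: inward foreign direct investment in the manufacturing sector 88.2, new loans extended by domestic banks to foreign borrowers 32.2, acquisition of a foreign subsidiary by a resident firm (outward FDI) 36.4, sale of domestic government bonds to non-residents 92.3, foreign purchases of equities on the domestic stock exchange 59.4.)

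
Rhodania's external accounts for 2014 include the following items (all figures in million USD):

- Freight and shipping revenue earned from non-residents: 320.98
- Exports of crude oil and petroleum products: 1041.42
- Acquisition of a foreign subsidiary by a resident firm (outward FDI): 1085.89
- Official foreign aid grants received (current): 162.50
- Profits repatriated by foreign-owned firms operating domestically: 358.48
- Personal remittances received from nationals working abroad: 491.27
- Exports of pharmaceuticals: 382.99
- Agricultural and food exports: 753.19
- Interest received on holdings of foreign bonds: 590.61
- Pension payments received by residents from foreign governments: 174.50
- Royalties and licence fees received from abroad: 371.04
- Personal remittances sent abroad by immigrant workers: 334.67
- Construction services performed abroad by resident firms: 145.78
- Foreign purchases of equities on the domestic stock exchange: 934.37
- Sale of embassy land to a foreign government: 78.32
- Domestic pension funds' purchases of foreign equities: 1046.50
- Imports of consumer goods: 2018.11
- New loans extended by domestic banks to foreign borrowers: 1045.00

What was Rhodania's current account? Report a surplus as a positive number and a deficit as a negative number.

Goods: -2018.11 + 1041.42 + 753.19 + 382.99 = 159.49
Services: 320.98 + 371.04 + 145.78 = 837.80
Primary income: -358.48 + 590.61 = 232.13
Secondary income: 174.50 + 162.50 - 334.67 + 491.27 = 493.60
Current account = 159.49 + 837.80 + 232.13 + 493.60 = 1723.02
(Excluded from the current account — financial account: acquisition of a foreign subsidiary by a resident firm (outward FDI) 1085.89, foreign purchases of equities on the domestic stock exchange 934.37, domestic pension funds' purchases of foreign equities 1046.50, new loans extended by domestic banks to foreign borrowers 1045.00; capital account: sale of embassy land to a foreign government 78.32.)

1723.02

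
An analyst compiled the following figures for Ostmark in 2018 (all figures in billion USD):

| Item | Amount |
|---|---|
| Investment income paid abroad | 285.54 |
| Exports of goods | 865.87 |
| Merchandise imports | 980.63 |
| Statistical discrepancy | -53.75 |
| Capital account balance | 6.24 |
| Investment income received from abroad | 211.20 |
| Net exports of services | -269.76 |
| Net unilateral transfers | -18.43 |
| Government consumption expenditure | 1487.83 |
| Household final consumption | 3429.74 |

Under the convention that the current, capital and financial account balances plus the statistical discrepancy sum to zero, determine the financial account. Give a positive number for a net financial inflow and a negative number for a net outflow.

524.80

Goods balance = 865.87 - 980.63 = -114.76
Services balance = -269.76
Trade balance (goods + services) = -114.76 + (-269.76) = -384.52
Net primary income = 211.20 - 285.54 = -74.34
Net secondary income = -18.43
Current account = -384.52 + (-74.34) + (-18.43) = -477.29
Financial account = -(-477.29 + 6.24 + (-53.75)) = 524.80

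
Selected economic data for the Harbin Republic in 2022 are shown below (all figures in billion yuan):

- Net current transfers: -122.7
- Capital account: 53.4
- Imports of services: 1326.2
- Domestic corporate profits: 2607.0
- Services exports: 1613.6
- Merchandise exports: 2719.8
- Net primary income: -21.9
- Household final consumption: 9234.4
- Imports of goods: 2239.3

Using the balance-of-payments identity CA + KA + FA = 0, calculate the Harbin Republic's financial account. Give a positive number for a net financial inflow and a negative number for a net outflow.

-676.7

Goods balance = 2719.8 - 2239.3 = 480.5
Services balance = 1613.6 - 1326.2 = 287.4
Trade balance (goods + services) = 480.5 + 287.4 = 767.9
Net primary income = -21.9
Net secondary income = -122.7
Current account = 767.9 + (-21.9) + (-122.7) = 623.3
Financial account = -(623.3 + 53.4) = -676.7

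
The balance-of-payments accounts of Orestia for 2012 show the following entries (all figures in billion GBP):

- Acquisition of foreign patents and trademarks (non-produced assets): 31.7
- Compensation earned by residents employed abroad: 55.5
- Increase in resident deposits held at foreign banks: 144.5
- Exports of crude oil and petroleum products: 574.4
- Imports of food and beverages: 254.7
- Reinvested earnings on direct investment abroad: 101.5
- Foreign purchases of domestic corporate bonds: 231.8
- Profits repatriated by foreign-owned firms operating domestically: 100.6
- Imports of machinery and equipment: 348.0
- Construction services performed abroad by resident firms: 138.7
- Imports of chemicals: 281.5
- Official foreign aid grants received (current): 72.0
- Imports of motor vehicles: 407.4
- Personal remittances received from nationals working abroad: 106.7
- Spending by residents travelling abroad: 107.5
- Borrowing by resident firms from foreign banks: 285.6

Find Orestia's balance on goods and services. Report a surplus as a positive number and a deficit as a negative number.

Goods: -281.5 - 254.7 - 407.4 - 348.0 + 574.4 = -717.2
Services: -107.5 + 138.7 = 31.2
Trade balance = -717.2 + 31.2 = -686.0
(Excluded from the trade balance — capital account: acquisition of foreign patents and trademarks (non-produced assets) 31.7; primary income: compensation earned by residents employed abroad 55.5, reinvested earnings on direct investment abroad 101.5, profits repatriated by foreign-owned firms operating domestically 100.6; financial account: increase in resident deposits held at foreign banks 144.5, foreign purchases of domestic corporate bonds 231.8, borrowing by resident firms from foreign banks 285.6; secondary income: official foreign aid grants received (current) 72.0, personal remittances received from nationals working abroad 106.7.)

-686.0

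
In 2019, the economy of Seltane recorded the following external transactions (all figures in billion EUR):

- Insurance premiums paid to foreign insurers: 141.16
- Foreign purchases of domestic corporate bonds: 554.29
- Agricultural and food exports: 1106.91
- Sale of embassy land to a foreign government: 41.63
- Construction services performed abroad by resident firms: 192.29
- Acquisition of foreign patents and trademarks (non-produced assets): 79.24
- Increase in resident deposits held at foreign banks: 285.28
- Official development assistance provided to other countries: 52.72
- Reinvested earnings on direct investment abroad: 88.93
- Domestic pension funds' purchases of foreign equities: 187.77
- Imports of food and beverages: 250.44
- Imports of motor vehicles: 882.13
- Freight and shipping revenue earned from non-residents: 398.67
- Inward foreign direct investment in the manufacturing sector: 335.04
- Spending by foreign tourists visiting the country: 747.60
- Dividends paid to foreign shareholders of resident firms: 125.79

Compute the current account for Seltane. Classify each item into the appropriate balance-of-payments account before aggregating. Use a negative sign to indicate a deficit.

1082.16

Goods: -882.13 + 1106.91 - 250.44 = -25.66
Services: 398.67 + 192.29 - 141.16 + 747.60 = 1197.40
Primary income: -125.79 + 88.93 = -36.86
Secondary income: -52.72
Current account = (-25.66) + 1197.40 + (-36.86) + (-52.72) = 1082.16
(Excluded from the current account — financial account: foreign purchases of domestic corporate bonds 554.29, increase in resident deposits held at foreign banks 285.28, domestic pension funds' purchases of foreign equities 187.77, inward foreign direct investment in the manufacturing sector 335.04; capital account: sale of embassy land to a foreign government 41.63, acquisition of foreign patents and trademarks (non-produced assets) 79.24.)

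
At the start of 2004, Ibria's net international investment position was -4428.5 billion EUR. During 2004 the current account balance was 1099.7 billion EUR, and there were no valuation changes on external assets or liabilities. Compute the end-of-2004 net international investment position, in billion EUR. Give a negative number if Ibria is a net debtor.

With no valuation effects, change in NIIP = current account = 1099.7
End-of-year NIIP = -4428.5 + 1099.7 = -3328.8

-3328.8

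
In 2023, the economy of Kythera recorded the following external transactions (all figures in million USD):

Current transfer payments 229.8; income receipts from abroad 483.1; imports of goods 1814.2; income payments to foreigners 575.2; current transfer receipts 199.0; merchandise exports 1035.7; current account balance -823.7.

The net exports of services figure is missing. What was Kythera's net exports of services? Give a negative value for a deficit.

77.7

Current account = goods balance + services balance + net primary income + net secondary income
Sum of the known components = -901.4
Net exports of services = CA - (known components) = -823.7 - (-901.4) = 77.7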